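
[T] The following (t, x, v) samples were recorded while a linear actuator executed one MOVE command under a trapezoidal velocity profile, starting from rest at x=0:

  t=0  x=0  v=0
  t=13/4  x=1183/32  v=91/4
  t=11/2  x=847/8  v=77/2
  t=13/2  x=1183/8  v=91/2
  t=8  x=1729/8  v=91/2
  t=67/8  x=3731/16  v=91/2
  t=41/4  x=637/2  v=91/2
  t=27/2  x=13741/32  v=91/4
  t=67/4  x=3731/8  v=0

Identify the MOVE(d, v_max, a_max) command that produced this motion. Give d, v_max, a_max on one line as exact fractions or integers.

final state: t=67/4, x=3731/8, v=0 → d = 3731/8
a_max = (91/4−0)/(13/4−0) = 7
max v = 91/2 over t∈[13/2,41/4] → v_max = 91/2
check: 91/2·(13/2+15/4) = 3731/8 ✓

d=3731/8 v_max=91/2 a_max=7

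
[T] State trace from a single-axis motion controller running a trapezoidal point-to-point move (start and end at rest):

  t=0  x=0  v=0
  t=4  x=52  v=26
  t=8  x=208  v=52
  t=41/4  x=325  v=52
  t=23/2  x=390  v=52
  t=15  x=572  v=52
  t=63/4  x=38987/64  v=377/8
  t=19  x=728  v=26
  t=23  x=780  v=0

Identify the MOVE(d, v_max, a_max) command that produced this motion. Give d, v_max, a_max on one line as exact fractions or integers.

final state: t=23, x=780, v=0 → d = 780
a_max = (26−0)/(4−0) = 13/2
max v = 52 over t∈[8,15] → v_max = 52
check: 52·(8+7) = 780 ✓

d=780 v_max=52 a_max=13/2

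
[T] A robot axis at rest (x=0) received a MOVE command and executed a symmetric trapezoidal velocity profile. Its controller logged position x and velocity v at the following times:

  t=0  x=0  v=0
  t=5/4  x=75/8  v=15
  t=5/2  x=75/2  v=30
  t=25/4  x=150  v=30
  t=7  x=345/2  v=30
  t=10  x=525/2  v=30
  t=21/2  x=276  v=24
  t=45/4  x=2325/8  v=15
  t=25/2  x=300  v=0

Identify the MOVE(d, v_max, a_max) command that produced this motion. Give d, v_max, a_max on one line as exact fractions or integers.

final state: t=25/2, x=300, v=0 → d = 300
a_max = (15−0)/(5/4−0) = 12
max v = 30 over t∈[5/2,10] → v_max = 30
check: 30·(5/2+15/2) = 300 ✓

d=300 v_max=30 a_max=12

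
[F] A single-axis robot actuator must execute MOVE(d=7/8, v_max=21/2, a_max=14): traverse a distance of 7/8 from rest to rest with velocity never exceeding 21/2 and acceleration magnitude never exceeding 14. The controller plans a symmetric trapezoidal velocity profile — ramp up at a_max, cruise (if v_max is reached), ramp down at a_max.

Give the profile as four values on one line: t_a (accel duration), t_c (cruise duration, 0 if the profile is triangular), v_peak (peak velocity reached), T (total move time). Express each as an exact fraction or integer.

(v_max)²/a_max = (21/2)²/14 = 63/8
7/8 < 63/8 so t_c = 0
v_peak = √(7/8·14) = √(49/4) = 7/2
t_a = (7/2)/14 = 1/4; t_c = 0
T = 2·1/4 = 1/2

t_a=1/4 t_c=0 v_peak=7/2 T=1/2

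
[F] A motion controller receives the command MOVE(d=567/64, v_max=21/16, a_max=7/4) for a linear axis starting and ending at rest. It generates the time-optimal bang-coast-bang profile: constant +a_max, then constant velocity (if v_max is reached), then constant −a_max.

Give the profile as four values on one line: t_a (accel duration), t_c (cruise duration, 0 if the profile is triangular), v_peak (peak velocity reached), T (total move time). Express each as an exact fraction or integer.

(v_max)²/a_max = (21/16)²/(7/4) = 63/64
567/64 ≥ 63/64 → trapezoidal
t_a = (21/16)/(7/4) = 3/4; v_peak = 21/16
d_cruise = 567/64 − 63/64 = 63/8; t_c = (63/8)/(21/16) = 6
T = 2·3/4 + 6 = 15/2

t_a=3/4 t_c=6 v_peak=21/16 T=15/2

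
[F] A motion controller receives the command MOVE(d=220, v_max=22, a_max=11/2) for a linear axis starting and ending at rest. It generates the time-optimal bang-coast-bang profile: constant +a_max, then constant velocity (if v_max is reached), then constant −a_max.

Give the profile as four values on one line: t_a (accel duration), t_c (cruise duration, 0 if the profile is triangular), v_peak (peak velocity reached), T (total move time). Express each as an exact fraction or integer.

(v_max)²/a_max = 22²/(11/2) = 88
220 ≥ 88 ⇒ cruise phase
t_a = 22/(11/2) = 4; v_peak = 22
d_cruise = 220 − 88 = 132; t_c = 132/22 = 6
T = 2·4 + 6 = 14

t_a=4 t_c=6 v_peak=22 T=14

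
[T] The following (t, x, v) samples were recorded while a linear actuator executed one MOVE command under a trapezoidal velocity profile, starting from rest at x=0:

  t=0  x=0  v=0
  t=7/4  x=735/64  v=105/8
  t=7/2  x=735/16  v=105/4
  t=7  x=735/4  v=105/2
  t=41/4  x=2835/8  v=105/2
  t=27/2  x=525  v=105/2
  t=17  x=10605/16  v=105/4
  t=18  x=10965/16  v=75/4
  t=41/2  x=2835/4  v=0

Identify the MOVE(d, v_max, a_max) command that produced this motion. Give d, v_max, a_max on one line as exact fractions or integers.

final state: t=41/2, x=2835/4, v=0 → d = 2835/4
a_max = (105/8−0)/(7/4−0) = 15/2
max v = 105/2 over t∈[7,27/2] → v_max = 105/2
check: 105/2·(7+13/2) = 2835/4 ✓

d=2835/4 v_max=105/2 a_max=15/2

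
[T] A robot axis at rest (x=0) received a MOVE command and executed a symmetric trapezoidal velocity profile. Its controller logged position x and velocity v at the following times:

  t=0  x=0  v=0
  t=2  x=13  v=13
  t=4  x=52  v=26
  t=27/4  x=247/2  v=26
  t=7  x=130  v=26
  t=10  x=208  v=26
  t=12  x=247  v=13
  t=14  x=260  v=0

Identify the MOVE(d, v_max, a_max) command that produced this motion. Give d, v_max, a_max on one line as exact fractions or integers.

d=260 v_max=26 a_max=13/2

final state: t=14, x=260, v=0 → d = 260
a_max = (13−0)/(2−0) = 13/2
max v = 26 over t∈[4,10] → v_max = 26
check: 26·(4+6) = 260 ✓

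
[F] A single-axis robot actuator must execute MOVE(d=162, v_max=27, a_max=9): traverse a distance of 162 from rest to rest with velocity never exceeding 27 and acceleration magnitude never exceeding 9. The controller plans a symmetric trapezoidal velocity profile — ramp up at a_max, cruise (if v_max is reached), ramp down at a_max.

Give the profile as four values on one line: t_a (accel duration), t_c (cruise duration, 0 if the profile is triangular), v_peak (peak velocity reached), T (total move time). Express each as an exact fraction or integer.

v_max²/a_max = 27²/9 = 81
162 ≥ 81 → trapezoidal
t_a = 27/9 = 3; v_peak = 27
d_cruise = 162 − 81 = 81; t_c = 81/27 = 3
T = 2·3 + 3 = 9

t_a=3 t_c=3 v_peak=27 T=9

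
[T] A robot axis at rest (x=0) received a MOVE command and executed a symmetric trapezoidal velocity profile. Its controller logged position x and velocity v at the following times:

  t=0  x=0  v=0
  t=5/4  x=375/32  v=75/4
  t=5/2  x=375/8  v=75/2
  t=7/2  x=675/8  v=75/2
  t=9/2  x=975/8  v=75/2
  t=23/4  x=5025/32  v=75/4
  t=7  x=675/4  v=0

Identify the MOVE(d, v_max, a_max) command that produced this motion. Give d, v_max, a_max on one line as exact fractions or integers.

d=675/4 v_max=75/2 a_max=15

final state: t=7, x=675/4, v=0 → d = 675/4
a_max = (75/4−0)/(5/4−0) = 15
max v = 75/2 over t∈[5/2,9/2] → v_max = 75/2
check: 75/2·(5/2+2) = 675/4 ✓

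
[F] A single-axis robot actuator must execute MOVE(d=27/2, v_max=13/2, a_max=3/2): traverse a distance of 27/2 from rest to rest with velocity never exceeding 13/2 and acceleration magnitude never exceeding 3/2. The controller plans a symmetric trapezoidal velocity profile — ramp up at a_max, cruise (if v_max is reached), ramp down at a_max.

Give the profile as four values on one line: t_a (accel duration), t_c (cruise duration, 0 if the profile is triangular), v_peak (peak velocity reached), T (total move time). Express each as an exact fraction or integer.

vₘ²/aₘ = (13/2)²/(3/2) = 169/6
27/2 < 169/6 → triangular
v_peak = √(27/2·3/2) = √(81/4) = 9/2
t_a = (9/2)/(3/2) = 3; t_c = 0
T = 2·3 = 6

t_a=3 t_c=0 v_peak=9/2 T=6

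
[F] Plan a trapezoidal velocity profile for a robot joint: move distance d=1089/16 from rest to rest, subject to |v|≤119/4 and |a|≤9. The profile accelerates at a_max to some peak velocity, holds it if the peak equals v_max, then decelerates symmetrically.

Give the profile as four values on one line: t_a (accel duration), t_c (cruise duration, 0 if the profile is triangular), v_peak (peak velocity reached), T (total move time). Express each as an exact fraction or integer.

(v_max)²/a_max = (119/4)²/9 = 14161/144
1089/16 < 14161/144 so t_c = 0
v_peak = √(1089/16·9) = √(9801/16) = 99/4
t_a = (99/4)/9 = 11/4; t_c = 0
T = 2·11/4 = 11/2

t_a=11/4 t_c=0 v_peak=99/4 T=11/2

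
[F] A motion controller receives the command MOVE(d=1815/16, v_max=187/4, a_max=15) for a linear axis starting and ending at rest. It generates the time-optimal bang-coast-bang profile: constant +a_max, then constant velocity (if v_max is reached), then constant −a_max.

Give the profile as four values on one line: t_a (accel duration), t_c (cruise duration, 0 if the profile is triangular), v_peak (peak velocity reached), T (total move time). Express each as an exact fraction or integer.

t_a=11/4 t_c=0 v_peak=165/4 T=11/2

vₘ²/aₘ = (187/4)²/15 = 34969/240
1815/16 < 34969/240 so t_c = 0
v_peak = √(1815/16·15) = √(27225/16) = 165/4
t_a = (165/4)/15 = 11/4; t_c = 0
T = 2·11/4 = 11/2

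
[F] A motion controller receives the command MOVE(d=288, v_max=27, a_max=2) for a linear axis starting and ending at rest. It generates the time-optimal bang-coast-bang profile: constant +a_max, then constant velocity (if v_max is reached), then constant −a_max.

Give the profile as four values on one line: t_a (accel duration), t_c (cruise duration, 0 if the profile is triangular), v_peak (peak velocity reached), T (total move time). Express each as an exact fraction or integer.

t_a=12 t_c=0 v_peak=24 T=24

(v_max)²/a_max = 27²/2 = 729/2
288 < 729/2 → triangular
v_peak = √(288·2) = √576 = 24
t_a = 24/2 = 12; t_c = 0
T = 2·12 = 24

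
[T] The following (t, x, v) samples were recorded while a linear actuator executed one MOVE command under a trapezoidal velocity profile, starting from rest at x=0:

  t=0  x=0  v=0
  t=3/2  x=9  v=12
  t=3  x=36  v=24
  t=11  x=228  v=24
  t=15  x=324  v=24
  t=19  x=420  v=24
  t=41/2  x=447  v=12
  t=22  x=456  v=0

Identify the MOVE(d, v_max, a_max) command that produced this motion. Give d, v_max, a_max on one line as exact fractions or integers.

final state: t=22, x=456, v=0 → d = 456
a_max = (12−0)/(3/2−0) = 8
max v = 24 over t∈[3,19] → v_max = 24
check: 24·(3+16) = 456 ✓

d=456 v_max=24 a_max=8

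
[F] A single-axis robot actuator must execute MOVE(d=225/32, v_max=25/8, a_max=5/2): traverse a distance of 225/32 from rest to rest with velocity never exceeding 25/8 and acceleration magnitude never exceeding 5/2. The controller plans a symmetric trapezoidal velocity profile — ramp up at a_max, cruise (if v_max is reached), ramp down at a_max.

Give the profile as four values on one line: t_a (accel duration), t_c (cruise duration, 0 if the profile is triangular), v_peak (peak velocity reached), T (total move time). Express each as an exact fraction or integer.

v_max²/a_max = (25/8)²/(5/2) = 125/32
225/32 ≥ 125/32 so v_max reached
t_a = (25/8)/(5/2) = 5/4; v_peak = 25/8
d_cruise = 225/32 − 125/32 = 25/8; t_c = (25/8)/(25/8) = 1
T = 2·5/4 + 1 = 7/2

t_a=5/4 t_c=1 v_peak=25/8 T=7/2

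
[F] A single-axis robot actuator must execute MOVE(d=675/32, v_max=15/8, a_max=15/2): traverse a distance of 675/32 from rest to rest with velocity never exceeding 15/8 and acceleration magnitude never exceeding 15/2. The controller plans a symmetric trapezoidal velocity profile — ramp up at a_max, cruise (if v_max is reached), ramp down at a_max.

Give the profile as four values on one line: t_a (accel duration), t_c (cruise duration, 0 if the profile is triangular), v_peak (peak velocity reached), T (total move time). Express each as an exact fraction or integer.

t_a=1/4 t_c=11 v_peak=15/8 T=23/2

(v_max)²/a_max = (15/8)²/(15/2) = 15/32
675/32 ≥ 15/32 so v_max reached
t_a = (15/8)/(15/2) = 1/4; v_peak = 15/8
d_cruise = 675/32 − 15/32 = 165/8; t_c = (165/8)/(15/8) = 11
T = 2·1/4 + 11 = 23/2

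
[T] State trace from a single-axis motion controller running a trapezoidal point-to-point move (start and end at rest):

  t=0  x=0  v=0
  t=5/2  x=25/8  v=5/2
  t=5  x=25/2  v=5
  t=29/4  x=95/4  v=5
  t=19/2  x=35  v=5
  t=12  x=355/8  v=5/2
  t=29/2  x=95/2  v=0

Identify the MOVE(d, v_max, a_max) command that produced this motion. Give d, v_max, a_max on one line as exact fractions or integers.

final state: t=29/2, x=95/2, v=0 → d = 95/2
a_max = (5/2−0)/(5/2−0) = 1
max v = 5 over t∈[5,19/2] → v_max = 5
check: 5·(5+9/2) = 95/2 ✓

d=95/2 v_max=5 a_max=1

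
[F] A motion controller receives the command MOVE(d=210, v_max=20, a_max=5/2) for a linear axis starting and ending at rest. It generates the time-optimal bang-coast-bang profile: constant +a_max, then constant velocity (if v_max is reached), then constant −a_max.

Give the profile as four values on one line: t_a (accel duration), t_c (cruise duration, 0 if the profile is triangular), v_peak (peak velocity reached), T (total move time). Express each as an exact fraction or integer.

(v_max)²/a_max = 20²/(5/2) = 160
210 ≥ 160 → trapezoidal
t_a = 20/(5/2) = 8; v_peak = 20
d_cruise = 210 − 160 = 50; t_c = 50/20 = 5/2
T = 2·8 + 5/2 = 37/2

t_a=8 t_c=5/2 v_peak=20 T=37/2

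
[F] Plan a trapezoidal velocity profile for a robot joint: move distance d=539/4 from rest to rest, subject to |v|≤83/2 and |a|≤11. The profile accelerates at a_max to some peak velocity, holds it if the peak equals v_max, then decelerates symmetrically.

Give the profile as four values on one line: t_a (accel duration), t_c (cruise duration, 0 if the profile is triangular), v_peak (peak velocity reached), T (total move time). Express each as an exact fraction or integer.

t_a=7/2 t_c=0 v_peak=77/2 T=7

v_max²/a_max = (83/2)²/11 = 6889/44
539/4 < 6889/44 so t_c = 0
v_peak = √(539/4·11) = √(5929/4) = 77/2
t_a = (77/2)/11 = 7/2; t_c = 0
T = 2·7/2 = 7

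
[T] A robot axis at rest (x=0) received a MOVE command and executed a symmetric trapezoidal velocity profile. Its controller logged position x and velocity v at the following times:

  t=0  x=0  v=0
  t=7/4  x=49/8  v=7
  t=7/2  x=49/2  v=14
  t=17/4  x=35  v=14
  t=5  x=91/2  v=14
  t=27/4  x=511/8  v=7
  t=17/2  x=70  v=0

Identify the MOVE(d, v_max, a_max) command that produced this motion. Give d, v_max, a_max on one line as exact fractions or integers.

final state: t=17/2, x=70, v=0 → d = 70
a_max = (7−0)/(7/4−0) = 4
max v = 14 over t∈[7/2,5] → v_max = 14
check: 14·(7/2+3/2) = 70 ✓

d=70 v_max=14 a_max=4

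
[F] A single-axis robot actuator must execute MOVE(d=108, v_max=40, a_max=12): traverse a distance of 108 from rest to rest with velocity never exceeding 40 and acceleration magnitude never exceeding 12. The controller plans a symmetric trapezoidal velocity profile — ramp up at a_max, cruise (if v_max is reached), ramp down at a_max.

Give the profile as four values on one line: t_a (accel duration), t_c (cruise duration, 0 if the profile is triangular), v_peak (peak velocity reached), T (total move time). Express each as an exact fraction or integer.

t_a=3 t_c=0 v_peak=36 T=6

(v_max)²/a_max = 40²/12 = 400/3
108 < 400/3 so t_c = 0
v_peak = √(108·12) = √1296 = 36
t_a = 36/12 = 3; t_c = 0
T = 2·3 = 6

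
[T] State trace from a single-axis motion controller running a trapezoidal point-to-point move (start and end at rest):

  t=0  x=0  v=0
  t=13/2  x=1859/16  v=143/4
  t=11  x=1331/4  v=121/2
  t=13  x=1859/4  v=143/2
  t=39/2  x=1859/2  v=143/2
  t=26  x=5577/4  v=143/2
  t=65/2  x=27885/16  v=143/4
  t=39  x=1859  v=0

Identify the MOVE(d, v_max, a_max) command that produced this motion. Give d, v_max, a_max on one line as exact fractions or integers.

d=1859 v_max=143/2 a_max=11/2

final state: t=39, x=1859, v=0 → d = 1859
a_max = (143/4−0)/(13/2−0) = 11/2
max v = 143/2 over t∈[13,26] → v_max = 143/2
check: 143/2·(13+13) = 1859 ✓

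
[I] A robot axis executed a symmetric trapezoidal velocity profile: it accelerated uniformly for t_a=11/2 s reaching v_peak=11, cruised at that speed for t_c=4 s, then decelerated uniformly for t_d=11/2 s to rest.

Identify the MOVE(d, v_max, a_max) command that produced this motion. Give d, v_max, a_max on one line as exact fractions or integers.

d=209/2 v_max=11 a_max=2

a_max = 11/(11/2) = 2
d_a = ½·11·11/2 = 121/4; d_c = 11·4 = 44
d = 2·121/4 + 44 = 209/2
t_c = 4 > 0 ⇒ limit active, v_max = 11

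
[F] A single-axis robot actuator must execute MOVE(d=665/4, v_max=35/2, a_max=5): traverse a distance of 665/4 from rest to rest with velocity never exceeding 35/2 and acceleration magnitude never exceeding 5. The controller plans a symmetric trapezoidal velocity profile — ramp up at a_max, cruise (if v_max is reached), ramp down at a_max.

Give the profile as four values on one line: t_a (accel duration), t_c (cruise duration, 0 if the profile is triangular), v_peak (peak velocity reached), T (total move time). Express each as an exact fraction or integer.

v_max²/a_max = (35/2)²/5 = 245/4
665/4 ≥ 245/4 ⇒ cruise phase
t_a = (35/2)/5 = 7/2; v_peak = 35/2
d_cruise = 665/4 − 245/4 = 105; t_c = 105/(35/2) = 6
T = 2·7/2 + 6 = 13

t_a=7/2 t_c=6 v_peak=35/2 T=13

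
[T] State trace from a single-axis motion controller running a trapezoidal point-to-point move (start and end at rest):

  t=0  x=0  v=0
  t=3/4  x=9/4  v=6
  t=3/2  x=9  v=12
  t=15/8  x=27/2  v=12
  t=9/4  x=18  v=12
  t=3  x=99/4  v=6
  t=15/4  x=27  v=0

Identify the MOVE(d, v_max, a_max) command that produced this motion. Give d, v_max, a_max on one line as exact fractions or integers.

final state: t=15/4, x=27, v=0 → d = 27
a_max = (6−0)/(3/4−0) = 8
max v = 12 over t∈[3/2,9/4] → v_max = 12
check: 12·(3/2+3/4) = 27 ✓

d=27 v_max=12 a_max=8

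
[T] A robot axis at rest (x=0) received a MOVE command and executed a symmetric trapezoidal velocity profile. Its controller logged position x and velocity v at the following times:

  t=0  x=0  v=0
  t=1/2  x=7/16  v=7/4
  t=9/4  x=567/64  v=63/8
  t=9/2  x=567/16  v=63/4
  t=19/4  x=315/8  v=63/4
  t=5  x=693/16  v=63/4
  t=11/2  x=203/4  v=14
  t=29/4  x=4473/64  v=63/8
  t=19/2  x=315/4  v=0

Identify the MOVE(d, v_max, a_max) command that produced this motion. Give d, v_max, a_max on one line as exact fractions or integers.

d=315/4 v_max=63/4 a_max=7/2

final state: t=19/2, x=315/4, v=0 → d = 315/4
a_max = (7/4−0)/(1/2−0) = 7/2
max v = 63/4 over t∈[9/2,5] → v_max = 63/4
check: 63/4·(9/2+1/2) = 315/4 ✓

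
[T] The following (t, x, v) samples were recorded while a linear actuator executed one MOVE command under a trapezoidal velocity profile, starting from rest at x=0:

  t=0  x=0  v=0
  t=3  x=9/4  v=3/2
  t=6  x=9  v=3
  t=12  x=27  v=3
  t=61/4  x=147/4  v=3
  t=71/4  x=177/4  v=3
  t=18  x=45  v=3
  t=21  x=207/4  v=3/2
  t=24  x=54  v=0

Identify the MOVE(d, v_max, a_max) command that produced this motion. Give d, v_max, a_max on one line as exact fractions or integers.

d=54 v_max=3 a_max=1/2

final state: t=24, x=54, v=0 → d = 54
a_max = (3/2−0)/(3−0) = 1/2
max v = 3 over t∈[6,18] → v_max = 3
check: 3·(6+12) = 54 ✓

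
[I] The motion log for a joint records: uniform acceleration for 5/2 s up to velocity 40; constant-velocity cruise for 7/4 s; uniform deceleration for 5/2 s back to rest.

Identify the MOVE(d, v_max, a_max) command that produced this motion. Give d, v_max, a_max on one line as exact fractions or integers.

d=170 v_max=40 a_max=16

a_max = 40/(5/2) = 16
d_a = ½·40·5/2 = 50; d_c = 40·7/4 = 70
d = 2·50 + 70 = 170
t_c = 7/4 > 0 → v_max = v_peak = 40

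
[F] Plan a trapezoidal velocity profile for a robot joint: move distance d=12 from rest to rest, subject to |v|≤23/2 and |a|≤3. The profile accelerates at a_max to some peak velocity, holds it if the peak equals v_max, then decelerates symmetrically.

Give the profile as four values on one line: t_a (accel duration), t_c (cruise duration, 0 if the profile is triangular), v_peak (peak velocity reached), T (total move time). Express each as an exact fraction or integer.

(v_max)²/a_max = (23/2)²/3 = 529/12
12 < 529/12 → triangular
v_peak = √(12·3) = √36 = 6
t_a = 6/3 = 2; t_c = 0
T = 2·2 = 4

t_a=2 t_c=0 v_peak=6 T=4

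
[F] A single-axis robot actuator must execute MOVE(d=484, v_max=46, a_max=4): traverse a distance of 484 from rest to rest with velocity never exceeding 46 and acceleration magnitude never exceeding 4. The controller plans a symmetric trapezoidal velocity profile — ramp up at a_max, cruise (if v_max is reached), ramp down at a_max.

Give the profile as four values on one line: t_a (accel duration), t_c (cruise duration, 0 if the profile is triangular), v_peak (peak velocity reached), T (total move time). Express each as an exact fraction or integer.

t_a=11 t_c=0 v_peak=44 T=22

(v_max)²/a_max = 46²/4 = 529
484 < 529 ⇒ no cruise
v_peak = √(484·4) = √1936 = 44
t_a = 44/4 = 11; t_c = 0
T = 2·11 = 22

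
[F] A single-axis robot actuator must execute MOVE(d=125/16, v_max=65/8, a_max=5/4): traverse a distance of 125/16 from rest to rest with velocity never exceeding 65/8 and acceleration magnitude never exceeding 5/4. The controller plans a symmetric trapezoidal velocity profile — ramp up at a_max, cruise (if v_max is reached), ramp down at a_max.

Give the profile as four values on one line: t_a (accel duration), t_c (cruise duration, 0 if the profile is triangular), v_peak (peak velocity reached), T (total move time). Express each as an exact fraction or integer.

(v_max)²/a_max = (65/8)²/(5/4) = 845/16
125/16 < 845/16 so t_c = 0
v_peak = √(125/16·5/4) = √(625/64) = 25/8
t_a = (25/8)/(5/4) = 5/2; t_c = 0
T = 2·5/2 = 5

t_a=5/2 t_c=0 v_peak=25/8 T=5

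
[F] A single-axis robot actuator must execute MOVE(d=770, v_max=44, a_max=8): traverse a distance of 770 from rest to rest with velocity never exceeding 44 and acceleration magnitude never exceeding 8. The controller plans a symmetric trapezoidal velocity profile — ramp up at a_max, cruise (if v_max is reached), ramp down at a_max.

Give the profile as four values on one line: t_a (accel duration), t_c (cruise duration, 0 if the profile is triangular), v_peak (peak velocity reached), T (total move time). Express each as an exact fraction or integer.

(v_max)²/a_max = 44²/8 = 242
770 ≥ 242 ⇒ cruise phase
t_a = 44/8 = 11/2; v_peak = 44
d_cruise = 770 − 242 = 528; t_c = 528/44 = 12
T = 2·11/2 + 12 = 23

t_a=11/2 t_c=12 v_peak=44 T=23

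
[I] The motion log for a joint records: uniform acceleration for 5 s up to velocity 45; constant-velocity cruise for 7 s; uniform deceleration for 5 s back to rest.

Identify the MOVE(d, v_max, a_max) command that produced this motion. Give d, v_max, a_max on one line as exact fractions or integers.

d=540 v_max=45 a_max=9

a_max = 45/5 = 9
d_a = ½·45·5 = 225/2; d_c = 45·7 = 315
d = 2·225/2 + 315 = 540
t_c = 7 > 0 so v_max = 45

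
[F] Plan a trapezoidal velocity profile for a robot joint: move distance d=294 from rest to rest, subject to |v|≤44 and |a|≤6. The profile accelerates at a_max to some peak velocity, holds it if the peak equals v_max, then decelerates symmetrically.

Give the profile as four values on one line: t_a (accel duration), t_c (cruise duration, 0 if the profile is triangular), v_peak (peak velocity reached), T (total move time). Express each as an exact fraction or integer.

t_a=7 t_c=0 v_peak=42 T=14

v_max²/a_max = 44²/6 = 968/3
294 < 968/3 ⇒ no cruise
v_peak = √(294·6) = √1764 = 42
t_a = 42/6 = 7; t_c = 0
T = 2·7 = 14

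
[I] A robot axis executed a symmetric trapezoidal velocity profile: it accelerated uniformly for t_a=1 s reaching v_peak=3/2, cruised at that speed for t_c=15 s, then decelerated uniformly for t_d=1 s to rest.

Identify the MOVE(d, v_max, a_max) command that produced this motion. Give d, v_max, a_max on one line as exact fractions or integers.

d=24 v_max=3/2 a_max=3/2

a_max = (3/2)/1 = 3/2
d_a = ½·3/2·1 = 3/4; d_c = 3/2·15 = 45/2
d = 2·3/4 + 45/2 = 24
t_c = 15 > 0 so v_max = 3/2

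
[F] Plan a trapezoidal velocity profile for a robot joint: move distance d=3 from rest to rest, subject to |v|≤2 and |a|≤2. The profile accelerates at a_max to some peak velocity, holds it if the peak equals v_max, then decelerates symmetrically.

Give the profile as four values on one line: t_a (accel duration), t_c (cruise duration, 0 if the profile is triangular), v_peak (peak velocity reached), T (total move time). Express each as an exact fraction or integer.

t_a=1 t_c=1/2 v_peak=2 T=5/2

(v_max)²/a_max = 2²/2 = 2
3 ≥ 2 so v_max reached
t_a = 2/2 = 1; v_peak = 2
d_cruise = 3 − 2 = 1; t_c = 1/2
T = 2·1 + 1/2 = 5/2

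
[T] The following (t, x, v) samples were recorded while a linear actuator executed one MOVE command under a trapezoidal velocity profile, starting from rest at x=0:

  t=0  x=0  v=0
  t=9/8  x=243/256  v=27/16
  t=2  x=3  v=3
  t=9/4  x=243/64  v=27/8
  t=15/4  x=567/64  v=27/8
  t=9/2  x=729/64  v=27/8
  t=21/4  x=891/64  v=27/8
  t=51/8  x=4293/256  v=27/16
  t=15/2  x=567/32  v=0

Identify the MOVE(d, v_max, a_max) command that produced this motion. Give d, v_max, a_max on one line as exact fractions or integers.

final state: t=15/2, x=567/32, v=0 → d = 567/32
a_max = (27/16−0)/(9/8−0) = 3/2
max v = 27/8 over t∈[9/4,21/4] → v_max = 27/8
check: 27/8·(9/4+3) = 567/32 ✓

d=567/32 v_max=27/8 a_max=3/2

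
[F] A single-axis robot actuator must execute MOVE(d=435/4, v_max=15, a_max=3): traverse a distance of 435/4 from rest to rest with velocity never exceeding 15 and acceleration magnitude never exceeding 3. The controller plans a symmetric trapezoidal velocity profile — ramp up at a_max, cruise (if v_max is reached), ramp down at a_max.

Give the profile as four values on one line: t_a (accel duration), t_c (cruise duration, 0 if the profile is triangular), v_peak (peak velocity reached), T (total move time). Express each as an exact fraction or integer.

t_a=5 t_c=9/4 v_peak=15 T=49/4

vₘ²/aₘ = 15²/3 = 75
435/4 ≥ 75 → trapezoidal
t_a = 15/3 = 5; v_peak = 15
d_cruise = 435/4 − 75 = 135/4; t_c = (135/4)/15 = 9/4
T = 2·5 + 9/4 = 49/4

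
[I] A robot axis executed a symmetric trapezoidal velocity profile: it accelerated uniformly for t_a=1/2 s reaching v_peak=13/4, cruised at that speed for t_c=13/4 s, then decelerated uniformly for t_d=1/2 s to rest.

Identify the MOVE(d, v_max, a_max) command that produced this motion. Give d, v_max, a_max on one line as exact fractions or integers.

a_max = (13/4)/(1/2) = 13/2
d_a = ½·13/4·1/2 = 13/16; d_c = 13/4·13/4 = 169/16
d = 2·13/16 + 169/16 = 195/16
t_c = 13/4 > 0 ⇒ limit active, v_max = 13/4

d=195/16 v_max=13/4 a_max=13/2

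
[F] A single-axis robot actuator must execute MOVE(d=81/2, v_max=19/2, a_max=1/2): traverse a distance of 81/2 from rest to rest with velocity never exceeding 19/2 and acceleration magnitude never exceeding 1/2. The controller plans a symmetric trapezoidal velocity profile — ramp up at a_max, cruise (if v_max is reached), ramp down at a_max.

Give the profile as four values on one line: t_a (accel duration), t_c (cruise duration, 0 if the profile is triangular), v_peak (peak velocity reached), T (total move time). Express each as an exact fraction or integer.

t_a=9 t_c=0 v_peak=9/2 T=18

(v_max)²/a_max = (19/2)²/(1/2) = 361/2
81/2 < 361/2 so t_c = 0
v_peak = √(81/2·1/2) = √(81/4) = 9/2
t_a = (9/2)/(1/2) = 9; t_c = 0
T = 2·9 = 18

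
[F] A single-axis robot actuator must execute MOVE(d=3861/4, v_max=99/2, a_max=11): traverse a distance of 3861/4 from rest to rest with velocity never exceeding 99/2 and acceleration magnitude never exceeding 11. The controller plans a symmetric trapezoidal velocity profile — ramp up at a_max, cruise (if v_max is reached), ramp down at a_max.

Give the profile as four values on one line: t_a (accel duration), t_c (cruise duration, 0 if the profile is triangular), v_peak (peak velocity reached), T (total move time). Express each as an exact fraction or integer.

vₘ²/aₘ = (99/2)²/11 = 891/4
3861/4 ≥ 891/4 → trapezoidal
t_a = (99/2)/11 = 9/2; v_peak = 99/2
d_cruise = 3861/4 − 891/4 = 1485/2; t_c = (1485/2)/(99/2) = 15
T = 2·9/2 + 15 = 24

t_a=9/2 t_c=15 v_peak=99/2 T=24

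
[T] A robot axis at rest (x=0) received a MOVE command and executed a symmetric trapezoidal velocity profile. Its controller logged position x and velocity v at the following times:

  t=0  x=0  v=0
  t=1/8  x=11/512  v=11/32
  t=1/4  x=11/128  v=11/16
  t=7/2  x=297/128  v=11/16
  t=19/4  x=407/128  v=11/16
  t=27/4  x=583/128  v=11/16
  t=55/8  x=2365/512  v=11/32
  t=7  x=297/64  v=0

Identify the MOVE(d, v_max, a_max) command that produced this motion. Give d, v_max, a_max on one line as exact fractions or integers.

d=297/64 v_max=11/16 a_max=11/4

final state: t=7, x=297/64, v=0 → d = 297/64
a_max = (11/32−0)/(1/8−0) = 11/4
max v = 11/16 over t∈[1/4,27/4] → v_max = 11/16
check: 11/16·(1/4+13/2) = 297/64 ✓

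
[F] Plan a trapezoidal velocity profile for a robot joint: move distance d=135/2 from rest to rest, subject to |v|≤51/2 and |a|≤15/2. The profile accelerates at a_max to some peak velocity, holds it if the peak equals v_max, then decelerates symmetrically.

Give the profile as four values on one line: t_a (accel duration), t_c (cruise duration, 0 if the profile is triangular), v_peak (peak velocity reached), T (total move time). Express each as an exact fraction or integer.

t_a=3 t_c=0 v_peak=45/2 T=6

v_max²/a_max = (51/2)²/(15/2) = 867/10
135/2 < 867/10 so t_c = 0
v_peak = √(135/2·15/2) = √(2025/4) = 45/2
t_a = (45/2)/(15/2) = 3; t_c = 0
T = 2·3 = 6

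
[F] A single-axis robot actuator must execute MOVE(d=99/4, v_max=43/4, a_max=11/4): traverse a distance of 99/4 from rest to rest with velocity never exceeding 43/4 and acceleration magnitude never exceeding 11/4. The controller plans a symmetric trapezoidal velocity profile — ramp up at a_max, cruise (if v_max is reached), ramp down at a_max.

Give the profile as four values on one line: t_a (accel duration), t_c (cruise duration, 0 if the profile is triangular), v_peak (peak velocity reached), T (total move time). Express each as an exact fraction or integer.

vₘ²/aₘ = (43/4)²/(11/4) = 1849/44
99/4 < 1849/44 so t_c = 0
v_peak = √(99/4·11/4) = √(1089/16) = 33/4
t_a = (33/4)/(11/4) = 3; t_c = 0
T = 2·3 = 6

t_a=3 t_c=0 v_peak=33/4 T=6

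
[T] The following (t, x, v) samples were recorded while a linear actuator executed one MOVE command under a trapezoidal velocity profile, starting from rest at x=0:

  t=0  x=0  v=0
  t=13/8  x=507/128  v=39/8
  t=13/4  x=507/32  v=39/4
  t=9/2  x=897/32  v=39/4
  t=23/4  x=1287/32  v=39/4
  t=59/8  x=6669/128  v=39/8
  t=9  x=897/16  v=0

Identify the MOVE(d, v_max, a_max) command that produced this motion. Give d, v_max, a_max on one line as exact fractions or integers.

d=897/16 v_max=39/4 a_max=3

final state: t=9, x=897/16, v=0 → d = 897/16
a_max = (39/8−0)/(13/8−0) = 3
max v = 39/4 over t∈[13/4,23/4] → v_max = 39/4
check: 39/4·(13/4+5/2) = 897/16 ✓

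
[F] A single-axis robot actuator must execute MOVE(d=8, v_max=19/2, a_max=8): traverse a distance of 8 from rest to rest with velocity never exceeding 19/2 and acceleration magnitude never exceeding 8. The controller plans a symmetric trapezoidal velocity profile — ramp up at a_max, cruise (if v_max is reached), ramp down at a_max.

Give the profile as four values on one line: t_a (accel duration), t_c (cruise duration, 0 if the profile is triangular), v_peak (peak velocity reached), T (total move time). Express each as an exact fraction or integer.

(v_max)²/a_max = (19/2)²/8 = 361/32
8 < 361/32 ⇒ no cruise
v_peak = √(8·8) = √64 = 8
t_a = 8/8 = 1; t_c = 0
T = 2·1 = 2

t_a=1 t_c=0 v_peak=8 T=2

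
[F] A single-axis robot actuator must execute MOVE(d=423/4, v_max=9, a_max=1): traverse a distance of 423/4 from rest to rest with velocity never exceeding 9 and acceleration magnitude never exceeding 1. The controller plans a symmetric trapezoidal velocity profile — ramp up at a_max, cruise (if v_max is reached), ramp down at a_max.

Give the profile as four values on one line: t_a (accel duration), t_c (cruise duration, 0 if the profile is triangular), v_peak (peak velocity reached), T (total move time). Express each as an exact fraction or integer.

t_a=9 t_c=11/4 v_peak=9 T=83/4

vₘ²/aₘ = 9²/1 = 81
423/4 ≥ 81 so v_max reached
t_a = 9/1 = 9; v_peak = 9
d_cruise = 423/4 − 81 = 99/4; t_c = (99/4)/9 = 11/4
T = 2·9 + 11/4 = 83/4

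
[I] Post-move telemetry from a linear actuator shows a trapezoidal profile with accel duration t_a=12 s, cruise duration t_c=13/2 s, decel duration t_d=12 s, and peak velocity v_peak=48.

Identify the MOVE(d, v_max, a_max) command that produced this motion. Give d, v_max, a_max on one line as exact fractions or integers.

d=888 v_max=48 a_max=4

a_max = 48/12 = 4
d_a = ½·48·12 = 288; d_c = 48·13/2 = 312
d = 2·288 + 312 = 888
t_c = 13/2 > 0 ⇒ limit active, v_max = 48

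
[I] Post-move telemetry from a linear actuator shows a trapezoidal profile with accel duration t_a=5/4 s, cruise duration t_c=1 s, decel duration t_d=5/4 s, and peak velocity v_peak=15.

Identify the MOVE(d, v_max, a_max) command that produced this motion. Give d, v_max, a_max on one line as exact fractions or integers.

d=135/4 v_max=15 a_max=12

a_max = 15/(5/4) = 12
d_a = ½·15·5/4 = 75/8; d_c = 15·1 = 15
d = 2·75/8 + 15 = 135/4
t_c = 1 > 0 ⇒ limit active, v_max = 15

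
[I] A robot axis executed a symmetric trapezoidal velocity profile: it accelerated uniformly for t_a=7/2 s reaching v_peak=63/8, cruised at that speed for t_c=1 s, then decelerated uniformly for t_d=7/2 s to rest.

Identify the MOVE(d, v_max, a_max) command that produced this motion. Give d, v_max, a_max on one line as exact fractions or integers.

d=567/16 v_max=63/8 a_max=9/4

a_max = (63/8)/(7/2) = 9/4
d_a = ½·63/8·7/2 = 441/32; d_c = 63/8·1 = 63/8
d = 2·441/32 + 63/8 = 567/16
t_c = 1 > 0 ⇒ limit active, v_max = 63/8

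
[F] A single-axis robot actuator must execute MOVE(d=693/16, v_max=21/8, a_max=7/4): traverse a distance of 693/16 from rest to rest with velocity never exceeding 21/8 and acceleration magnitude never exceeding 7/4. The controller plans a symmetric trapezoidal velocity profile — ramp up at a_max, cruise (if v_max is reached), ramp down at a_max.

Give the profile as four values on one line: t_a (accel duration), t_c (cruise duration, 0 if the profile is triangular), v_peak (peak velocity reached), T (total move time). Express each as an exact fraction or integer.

t_a=3/2 t_c=15 v_peak=21/8 T=18

v_max²/a_max = (21/8)²/(7/4) = 63/16
693/16 ≥ 63/16 → trapezoidal
t_a = (21/8)/(7/4) = 3/2; v_peak = 21/8
d_cruise = 693/16 − 63/16 = 315/8; t_c = (315/8)/(21/8) = 15
T = 2·3/2 + 15 = 18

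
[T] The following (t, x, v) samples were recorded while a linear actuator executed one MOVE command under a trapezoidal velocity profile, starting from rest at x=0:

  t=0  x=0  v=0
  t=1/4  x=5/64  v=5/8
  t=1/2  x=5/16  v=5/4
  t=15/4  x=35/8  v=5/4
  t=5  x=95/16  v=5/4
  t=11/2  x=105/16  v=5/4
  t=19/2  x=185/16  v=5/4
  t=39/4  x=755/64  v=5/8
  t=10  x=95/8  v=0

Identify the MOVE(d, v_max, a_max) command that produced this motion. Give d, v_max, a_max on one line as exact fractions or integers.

d=95/8 v_max=5/4 a_max=5/2

final state: t=10, x=95/8, v=0 → d = 95/8
a_max = (5/8−0)/(1/4−0) = 5/2
max v = 5/4 over t∈[1/2,19/2] → v_max = 5/4
check: 5/4·(1/2+9) = 95/8 ✓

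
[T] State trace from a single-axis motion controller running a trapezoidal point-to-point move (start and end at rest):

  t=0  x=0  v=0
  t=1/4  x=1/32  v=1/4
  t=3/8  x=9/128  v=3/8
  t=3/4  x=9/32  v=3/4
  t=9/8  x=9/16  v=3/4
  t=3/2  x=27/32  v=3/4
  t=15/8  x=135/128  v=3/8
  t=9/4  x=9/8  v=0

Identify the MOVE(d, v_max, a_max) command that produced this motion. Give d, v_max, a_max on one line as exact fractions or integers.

d=9/8 v_max=3/4 a_max=1

final state: t=9/4, x=9/8, v=0 → d = 9/8
a_max = (1/4−0)/(1/4−0) = 1
max v = 3/4 over t∈[3/4,3/2] → v_max = 3/4
check: 3/4·(3/4+3/4) = 9/8 ✓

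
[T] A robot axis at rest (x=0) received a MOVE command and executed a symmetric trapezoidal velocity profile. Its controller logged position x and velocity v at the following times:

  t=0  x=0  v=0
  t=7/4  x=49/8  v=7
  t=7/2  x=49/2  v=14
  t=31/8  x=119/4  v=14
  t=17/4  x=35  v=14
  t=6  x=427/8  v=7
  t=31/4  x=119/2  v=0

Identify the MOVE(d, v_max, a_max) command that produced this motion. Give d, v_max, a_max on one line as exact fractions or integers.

final state: t=31/4, x=119/2, v=0 → d = 119/2
a_max = (7−0)/(7/4−0) = 4
max v = 14 over t∈[7/2,17/4] → v_max = 14
check: 14·(7/2+3/4) = 119/2 ✓

d=119/2 v_max=14 a_max=4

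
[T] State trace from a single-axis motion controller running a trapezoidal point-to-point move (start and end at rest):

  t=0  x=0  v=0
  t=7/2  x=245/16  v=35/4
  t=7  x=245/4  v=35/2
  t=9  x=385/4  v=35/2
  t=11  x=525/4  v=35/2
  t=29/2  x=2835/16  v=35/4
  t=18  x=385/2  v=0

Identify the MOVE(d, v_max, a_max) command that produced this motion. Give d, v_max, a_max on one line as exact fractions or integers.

final state: t=18, x=385/2, v=0 → d = 385/2
a_max = (35/4−0)/(7/2−0) = 5/2
max v = 35/2 over t∈[7,11] → v_max = 35/2
check: 35/2·(7+4) = 385/2 ✓

d=385/2 v_max=35/2 a_max=5/2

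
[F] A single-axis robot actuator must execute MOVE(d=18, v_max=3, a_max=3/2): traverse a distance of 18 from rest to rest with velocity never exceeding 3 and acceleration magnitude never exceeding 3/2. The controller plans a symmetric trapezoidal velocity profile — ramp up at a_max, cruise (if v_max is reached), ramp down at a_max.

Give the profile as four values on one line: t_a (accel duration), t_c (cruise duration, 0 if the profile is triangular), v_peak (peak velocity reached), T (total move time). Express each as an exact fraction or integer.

v_max²/a_max = 3²/(3/2) = 6
18 ≥ 6 ⇒ cruise phase
t_a = 3/(3/2) = 2; v_peak = 3
d_cruise = 18 − 6 = 12; t_c = 12/3 = 4
T = 2·2 + 4 = 8

t_a=2 t_c=4 v_peak=3 T=8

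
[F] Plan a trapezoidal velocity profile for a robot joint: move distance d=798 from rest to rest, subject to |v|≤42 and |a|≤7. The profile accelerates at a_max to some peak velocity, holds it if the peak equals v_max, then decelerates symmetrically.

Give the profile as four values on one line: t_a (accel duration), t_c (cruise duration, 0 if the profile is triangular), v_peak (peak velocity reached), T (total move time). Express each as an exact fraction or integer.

v_max²/a_max = 42²/7 = 252
798 ≥ 252 ⇒ cruise phase
t_a = 42/7 = 6; v_peak = 42
d_cruise = 798 − 252 = 546; t_c = 546/42 = 13
T = 2·6 + 13 = 25

t_a=6 t_c=13 v_peak=42 T=25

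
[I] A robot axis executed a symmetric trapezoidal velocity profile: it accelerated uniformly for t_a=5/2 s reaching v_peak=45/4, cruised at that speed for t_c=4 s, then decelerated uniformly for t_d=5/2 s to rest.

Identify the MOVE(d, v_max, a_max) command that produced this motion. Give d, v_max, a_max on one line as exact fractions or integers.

d=585/8 v_max=45/4 a_max=9/2

a_max = (45/4)/(5/2) = 9/2
d_a = ½·45/4·5/2 = 225/16; d_c = 45/4·4 = 45
d = 2·225/16 + 45 = 585/8
t_c = 4 > 0 ⇒ limit active, v_max = 45/4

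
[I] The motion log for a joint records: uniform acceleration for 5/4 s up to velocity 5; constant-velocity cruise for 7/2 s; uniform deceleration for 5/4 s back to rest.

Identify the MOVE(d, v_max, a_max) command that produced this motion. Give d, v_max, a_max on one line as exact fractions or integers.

a_max = 5/(5/4) = 4
d_a = ½·5·5/4 = 25/8; d_c = 5·7/2 = 35/2
d = 2·25/8 + 35/2 = 95/4
t_c = 7/2 > 0 ⇒ limit active, v_max = 5

d=95/4 v_max=5 a_max=4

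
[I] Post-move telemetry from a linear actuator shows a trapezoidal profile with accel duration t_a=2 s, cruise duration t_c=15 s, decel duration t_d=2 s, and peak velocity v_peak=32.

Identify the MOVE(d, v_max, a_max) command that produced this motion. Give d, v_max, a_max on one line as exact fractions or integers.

d=544 v_max=32 a_max=16

a_max = 32/2 = 16
d_a = ½·32·2 = 32; d_c = 32·15 = 480
d = 2·32 + 480 = 544
t_c = 15 > 0 so v_max = 32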